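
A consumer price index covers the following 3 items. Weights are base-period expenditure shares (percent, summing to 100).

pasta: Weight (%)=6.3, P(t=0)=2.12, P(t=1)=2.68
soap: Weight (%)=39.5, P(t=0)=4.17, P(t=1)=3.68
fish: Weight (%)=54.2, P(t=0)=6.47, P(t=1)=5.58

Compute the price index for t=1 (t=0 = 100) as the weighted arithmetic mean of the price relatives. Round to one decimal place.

pasta: 6.3 × (2.68/2.12) = 6.3 × 1.264151 = 7.9642
soap: 39.5 × (3.68/4.17) = 39.5 × 0.882494 = 34.8585
fish: 54.2 × (5.58/6.47) = 54.2 × 0.862442 = 46.7444
Index = Σ wᵢ·(p₁ᵢ/p₀ᵢ) = 7.9642 + 34.8585 + 46.7444 = 89.5670

89.6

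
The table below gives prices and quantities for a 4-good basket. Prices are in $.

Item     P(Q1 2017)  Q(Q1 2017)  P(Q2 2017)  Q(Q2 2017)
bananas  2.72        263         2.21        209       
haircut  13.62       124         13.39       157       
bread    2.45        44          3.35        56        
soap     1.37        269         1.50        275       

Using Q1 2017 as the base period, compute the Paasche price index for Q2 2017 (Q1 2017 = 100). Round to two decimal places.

Paasche price index uses current-period quantities as weights.
ΣP(Q2 2017)·Q(Q2 2017) = 2.21×209 + 13.39×157 + 3.35×56 + 1.50×275 = 461.89 + 2102.23 + 187.6 + 412.5 = 3164.22
ΣP(Q1 2017)·Q(Q2 2017) = 2.72×209 + 13.62×157 + 2.45×56 + 1.37×275 = 568.48 + 2138.34 + 137.2 + 376.75 = 3220.77
Index = 3164.22 / 3220.77 × 100 = 98.2442

98.24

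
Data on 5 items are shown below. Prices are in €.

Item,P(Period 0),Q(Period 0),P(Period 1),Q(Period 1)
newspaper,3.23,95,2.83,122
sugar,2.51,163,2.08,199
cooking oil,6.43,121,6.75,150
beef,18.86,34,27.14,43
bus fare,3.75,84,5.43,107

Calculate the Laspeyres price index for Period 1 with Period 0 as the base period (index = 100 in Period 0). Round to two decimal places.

Laspeyres price index uses base-period quantities as weights.
ΣP(Period 1)·Q(Period 0) = 2.83×95 + 2.08×163 + 6.75×121 + 27.14×34 + 5.43×84 = 268.85 + 339.04 + 816.75 + 922.76 + 456.12 = 2803.52
ΣP(Period 0)·Q(Period 0) = 3.23×95 + 2.51×163 + 6.43×121 + 18.86×34 + 3.75×84 = 306.85 + 409.13 + 778.03 + 641.24 + 315 = 2450.25
Index = 2803.52 / 2450.25 × 100 = 114.4177

114.42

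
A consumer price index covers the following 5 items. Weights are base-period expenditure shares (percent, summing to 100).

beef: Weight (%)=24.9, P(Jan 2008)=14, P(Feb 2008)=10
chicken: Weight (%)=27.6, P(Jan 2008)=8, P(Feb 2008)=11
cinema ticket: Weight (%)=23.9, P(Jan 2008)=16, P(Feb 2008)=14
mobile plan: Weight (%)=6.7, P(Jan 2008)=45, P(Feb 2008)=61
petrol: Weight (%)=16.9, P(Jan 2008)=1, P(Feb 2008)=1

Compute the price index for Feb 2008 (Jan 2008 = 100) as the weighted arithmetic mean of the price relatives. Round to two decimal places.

beef: 24.9 × (10/14) = 24.9 × 0.714286 = 17.7857
chicken: 27.6 × (11/8) = 27.6 × 1.375000 = 37.9500
cinema ticket: 23.9 × (14/16) = 23.9 × 0.875000 = 20.9125
mobile plan: 6.7 × (61/45) = 6.7 × 1.355556 = 9.0822
petrol: 16.9 × (1/1) = 16.9 × 1.000000 = 16.9000
Index = Σ wᵢ·(p₁ᵢ/p₀ᵢ) = 17.7857 + 37.9500 + 20.9125 + 9.0822 + 16.9000 = 102.6304

102.63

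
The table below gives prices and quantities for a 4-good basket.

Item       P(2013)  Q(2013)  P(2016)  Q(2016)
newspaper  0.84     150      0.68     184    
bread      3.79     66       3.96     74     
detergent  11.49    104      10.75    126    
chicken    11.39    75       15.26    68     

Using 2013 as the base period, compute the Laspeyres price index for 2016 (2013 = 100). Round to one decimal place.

108.3

Laspeyres price index uses base-period quantities as weights.
ΣP(2016)·Q(2013) = 0.68×150 + 3.96×66 + 10.75×104 + 15.26×75 = 102 + 261.36 + 1118 + 1144.5 = 2625.86
ΣP(2013)·Q(2013) = 0.84×150 + 3.79×66 + 11.49×104 + 11.39×75 = 126 + 250.14 + 1194.96 + 854.25 = 2425.35
Index = 2625.86 / 2425.35 × 100 = 108.2673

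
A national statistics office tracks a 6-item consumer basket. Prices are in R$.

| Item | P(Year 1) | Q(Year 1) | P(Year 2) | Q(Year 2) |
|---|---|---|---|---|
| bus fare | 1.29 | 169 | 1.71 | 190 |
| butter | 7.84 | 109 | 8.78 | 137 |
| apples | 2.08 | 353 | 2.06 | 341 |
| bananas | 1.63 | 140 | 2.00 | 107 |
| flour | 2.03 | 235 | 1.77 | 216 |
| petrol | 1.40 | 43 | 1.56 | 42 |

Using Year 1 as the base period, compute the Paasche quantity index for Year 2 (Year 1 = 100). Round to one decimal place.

Paasche quantity index uses current-period prices as weights.
ΣP(Year 2)·Q(Year 2) = 1.71×190 + 8.78×137 + 2.06×341 + 2.00×107 + 1.77×216 + 1.56×42 = 324.9 + 1202.86 + 702.46 + 214 + 382.32 + 65.52 = 2892.06
ΣP(Year 2)·Q(Year 1) = 1.71×169 + 8.78×109 + 2.06×353 + 2.00×140 + 1.77×235 + 1.56×43 = 288.99 + 957.02 + 727.18 + 280 + 415.95 + 67.08 = 2736.22
Index = 2892.06 / 2736.22 × 100 = 105.6954

105.7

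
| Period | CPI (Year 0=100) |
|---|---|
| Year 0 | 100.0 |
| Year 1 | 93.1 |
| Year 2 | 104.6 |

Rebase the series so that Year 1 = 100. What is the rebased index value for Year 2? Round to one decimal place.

112.4

Rebased(Year 2) = 104.6 / 93.1 × 100 = 112.3523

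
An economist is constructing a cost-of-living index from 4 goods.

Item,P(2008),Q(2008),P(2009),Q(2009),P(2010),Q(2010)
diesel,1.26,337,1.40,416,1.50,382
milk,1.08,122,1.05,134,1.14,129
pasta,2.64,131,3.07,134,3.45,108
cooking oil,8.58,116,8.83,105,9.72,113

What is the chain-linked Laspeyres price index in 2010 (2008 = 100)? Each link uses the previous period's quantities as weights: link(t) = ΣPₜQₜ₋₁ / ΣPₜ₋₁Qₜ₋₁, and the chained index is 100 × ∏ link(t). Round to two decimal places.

117.05

Link 2008→2009:
ΣP(2009)Q(2008) = 1.40×337 + 1.05×122 + 3.07×131 + 8.83×116 = 471.8 + 128.1 + 402.17 + 1024.28 = 2026.35
ΣP(2008)Q(2008) = 1.26×337 + 1.08×122 + 2.64×131 + 8.58×116 = 424.62 + 131.76 + 345.84 + 995.28 = 1897.5
link = 2026.35/1897.5 = 1.067905
Link 2009→2010:
ΣP(2010)Q(2009) = 1.50×416 + 1.14×134 + 3.45×134 + 9.72×105 = 624 + 152.76 + 462.3 + 1020.6 = 2259.66
ΣP(2009)Q(2009) = 1.40×416 + 1.05×134 + 3.07×134 + 8.83×105 = 582.4 + 140.7 + 411.38 + 927.15 = 2061.63
link = 2259.66/2061.63 = 1.096055
Chained index = 100 × 1.067905 × 1.096055 = 117.0483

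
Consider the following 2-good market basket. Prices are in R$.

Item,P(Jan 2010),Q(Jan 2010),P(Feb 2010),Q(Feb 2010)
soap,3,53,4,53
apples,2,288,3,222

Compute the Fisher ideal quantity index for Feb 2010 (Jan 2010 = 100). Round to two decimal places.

81.82

Laspeyres component (base-period weights):
ΣP(Jan 2010)Q(Feb 2010) = 3×53 + 2×222 = 159 + 444 = 603
ΣP(Jan 2010)Q(Jan 2010) = 3×53 + 2×288 = 159 + 576 = 735
L = 603 / 735 × 100 = 82.0408
Paasche component (current-period weights):
ΣP(Feb 2010)Q(Feb 2010) = 4×53 + 3×222 = 212 + 666 = 878
ΣP(Feb 2010)Q(Jan 2010) = 4×53 + 3×288 = 212 + 864 = 1076
P = 878 / 1076 × 100 = 81.5985
Fisher = √(L × P) = √(82.0408 × 81.5985) = 81.8194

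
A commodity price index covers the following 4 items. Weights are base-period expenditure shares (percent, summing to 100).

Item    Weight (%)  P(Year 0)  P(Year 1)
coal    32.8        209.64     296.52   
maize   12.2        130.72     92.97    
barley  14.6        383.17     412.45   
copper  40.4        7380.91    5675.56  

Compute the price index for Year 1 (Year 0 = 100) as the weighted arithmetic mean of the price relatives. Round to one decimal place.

coal: 32.8 × (296.52/209.64) = 32.8 × 1.414425 = 46.3931
maize: 12.2 × (92.97/130.72) = 12.2 × 0.711215 = 8.6768
barley: 14.6 × (412.45/383.17) = 14.6 × 1.076415 = 15.7157
copper: 40.4 × (5675.56/7380.91) = 40.4 × 0.768951 = 31.0656
Index = Σ wᵢ·(p₁ᵢ/p₀ᵢ) = 46.3931 + 8.6768 + 15.7157 + 31.0656 = 101.8512

101.9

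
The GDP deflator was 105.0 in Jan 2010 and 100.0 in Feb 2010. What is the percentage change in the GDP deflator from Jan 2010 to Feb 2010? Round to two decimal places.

Change = (100.0 − 105.0) / 105.0 × 100
       = -5.0 / 105.0 × 100 = -4.7619%

-4.76%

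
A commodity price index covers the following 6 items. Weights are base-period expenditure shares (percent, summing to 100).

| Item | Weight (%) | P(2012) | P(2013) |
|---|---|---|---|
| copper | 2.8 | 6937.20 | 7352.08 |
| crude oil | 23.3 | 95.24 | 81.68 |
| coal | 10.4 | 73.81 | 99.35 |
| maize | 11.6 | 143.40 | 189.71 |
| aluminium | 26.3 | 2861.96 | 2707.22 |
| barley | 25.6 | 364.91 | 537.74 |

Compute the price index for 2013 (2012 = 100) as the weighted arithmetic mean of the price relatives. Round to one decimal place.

114.9

copper: 2.8 × (7352.08/6937.20) = 2.8 × 1.059805 = 2.9675
crude oil: 23.3 × (81.68/95.24) = 23.3 × 0.857623 = 19.9826
coal: 10.4 × (99.35/73.81) = 10.4 × 1.346024 = 13.9986
maize: 11.6 × (189.71/143.40) = 11.6 × 1.322943 = 15.3461
aluminium: 26.3 × (2707.22/2861.96) = 26.3 × 0.945932 = 24.8780
barley: 25.6 × (537.74/364.91) = 25.6 × 1.473624 = 37.7248
Index = Σ wᵢ·(p₁ᵢ/p₀ᵢ) = 2.9675 + 19.9826 + 13.9986 + 15.3461 + 24.8780 + 37.7248 = 114.8976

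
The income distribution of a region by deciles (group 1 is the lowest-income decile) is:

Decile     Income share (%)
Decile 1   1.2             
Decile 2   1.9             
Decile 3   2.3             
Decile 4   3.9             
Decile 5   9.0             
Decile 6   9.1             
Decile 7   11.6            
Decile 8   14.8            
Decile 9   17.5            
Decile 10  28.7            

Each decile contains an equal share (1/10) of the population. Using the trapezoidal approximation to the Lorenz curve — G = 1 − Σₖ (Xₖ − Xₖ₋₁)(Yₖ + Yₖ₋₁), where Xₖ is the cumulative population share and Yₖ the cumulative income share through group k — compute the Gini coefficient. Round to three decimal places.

Cumulative income shares Yₖ: 0.0120, 0.0310, 0.0540, 0.0930, 0.1830, 0.2740, 0.3900, 0.5380, 0.7130, 1.0000
Σ (Xₖ−Xₖ₋₁)(Yₖ+Yₖ₋₁) = (1/10)(0.0120+0.0000) + (1/10)(0.0310+0.0120) + (1/10)(0.0540+0.0310) + (1/10)(0.0930+0.0540) + (1/10)(0.1830+0.0930) + (1/10)(0.2740+0.1830) + (1/10)(0.3900+0.2740) + (1/10)(0.5380+0.3900) + (1/10)(0.7130+0.5380) + (1/10)(1.0000+0.7130)
  = 0.0012 + 0.0043 + 0.0085 + 0.0147 + 0.0276 + 0.0457 + 0.0664 + 0.0928 + 0.1251 + 0.1713 = 0.5576
G = 1 − 0.5576 = 0.4424

0.442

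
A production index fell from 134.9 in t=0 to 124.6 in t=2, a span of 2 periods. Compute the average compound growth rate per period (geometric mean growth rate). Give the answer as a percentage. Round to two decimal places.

-3.89%

Growth factor = (124.6/134.9)^(1/2) = (0.923647)^(1/2) = 0.961066
Growth rate = 0.961066 − 1 = -0.038934 = -3.8934%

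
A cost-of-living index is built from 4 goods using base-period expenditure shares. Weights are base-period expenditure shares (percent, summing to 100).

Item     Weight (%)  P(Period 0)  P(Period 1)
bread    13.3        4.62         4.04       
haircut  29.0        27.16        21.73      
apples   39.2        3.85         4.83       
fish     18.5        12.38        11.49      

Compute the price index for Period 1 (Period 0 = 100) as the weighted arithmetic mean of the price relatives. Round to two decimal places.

101.18

bread: 13.3 × (4.04/4.62) = 13.3 × 0.874459 = 11.6303
haircut: 29.0 × (21.73/27.16) = 29.0 × 0.800074 = 23.2021
apples: 39.2 × (4.83/3.85) = 39.2 × 1.254545 = 49.1782
fish: 18.5 × (11.49/12.38) = 18.5 × 0.928110 = 17.1700
Index = Σ wᵢ·(p₁ᵢ/p₀ᵢ) = 11.6303 + 23.2021 + 49.1782 + 17.1700 = 101.1807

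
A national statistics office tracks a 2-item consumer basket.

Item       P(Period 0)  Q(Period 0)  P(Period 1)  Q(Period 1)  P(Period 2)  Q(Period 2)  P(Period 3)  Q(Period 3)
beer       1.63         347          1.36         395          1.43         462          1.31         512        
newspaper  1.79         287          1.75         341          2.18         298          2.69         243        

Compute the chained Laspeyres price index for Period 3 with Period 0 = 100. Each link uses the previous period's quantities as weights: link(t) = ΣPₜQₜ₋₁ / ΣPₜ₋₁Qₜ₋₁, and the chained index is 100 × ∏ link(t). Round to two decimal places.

111.80

Link Period 0→Period 1:
ΣP(Period 1)Q(Period 0) = 1.36×347 + 1.75×287 = 471.92 + 502.25 = 974.17
ΣP(Period 0)Q(Period 0) = 1.63×347 + 1.79×287 = 565.61 + 513.73 = 1079.34
link = 974.17/1079.34 = 0.902561
Link Period 1→Period 2:
ΣP(Period 2)Q(Period 1) = 1.43×395 + 2.18×341 = 564.85 + 743.38 = 1308.23
ΣP(Period 1)Q(Period 1) = 1.36×395 + 1.75×341 = 537.2 + 596.75 = 1133.95
link = 1308.23/1133.95 = 1.153693
Link Period 2→Period 3:
ΣP(Period 3)Q(Period 2) = 1.31×462 + 2.69×298 = 605.22 + 801.62 = 1406.84
ΣP(Period 2)Q(Period 2) = 1.43×462 + 2.18×298 = 660.66 + 649.64 = 1310.3
link = 1406.84/1310.3 = 1.073678
Chained index = 100 × 0.902561 × 1.153693 × 1.073678 = 111.7997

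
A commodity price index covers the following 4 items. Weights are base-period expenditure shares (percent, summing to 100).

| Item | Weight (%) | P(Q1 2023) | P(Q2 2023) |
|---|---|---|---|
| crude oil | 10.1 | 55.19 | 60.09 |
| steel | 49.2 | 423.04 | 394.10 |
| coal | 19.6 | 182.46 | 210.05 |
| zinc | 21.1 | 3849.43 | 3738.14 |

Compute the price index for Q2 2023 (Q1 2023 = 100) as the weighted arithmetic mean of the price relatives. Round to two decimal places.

99.88

crude oil: 10.1 × (60.09/55.19) = 10.1 × 1.088784 = 10.9967
steel: 49.2 × (394.10/423.04) = 49.2 × 0.931590 = 45.8342
coal: 19.6 × (210.05/182.46) = 19.6 × 1.151211 = 22.5637
zinc: 21.1 × (3738.14/3849.43) = 21.1 × 0.971089 = 20.4900
Index = Σ wᵢ·(p₁ᵢ/p₀ᵢ) = 10.9967 + 45.8342 + 22.5637 + 20.4900 = 99.8847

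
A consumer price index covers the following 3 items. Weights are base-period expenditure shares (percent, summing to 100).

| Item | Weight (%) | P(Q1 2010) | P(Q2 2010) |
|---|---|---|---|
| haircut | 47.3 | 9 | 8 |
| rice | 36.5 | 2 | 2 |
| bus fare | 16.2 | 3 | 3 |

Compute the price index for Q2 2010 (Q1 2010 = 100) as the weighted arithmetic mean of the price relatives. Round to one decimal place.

94.7

haircut: 47.3 × (8/9) = 47.3 × 0.888889 = 42.0444
rice: 36.5 × (2/2) = 36.5 × 1.000000 = 36.5000
bus fare: 16.2 × (3/3) = 16.2 × 1.000000 = 16.2000
Index = Σ wᵢ·(p₁ᵢ/p₀ᵢ) = 42.0444 + 36.5000 + 16.2000 = 94.7444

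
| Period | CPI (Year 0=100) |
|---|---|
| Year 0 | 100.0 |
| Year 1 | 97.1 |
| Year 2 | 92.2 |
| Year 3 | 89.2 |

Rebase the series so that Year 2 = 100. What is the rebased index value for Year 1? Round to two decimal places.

Rebased(Year 1) = 97.1 / 92.2 × 100 = 105.3145

105.31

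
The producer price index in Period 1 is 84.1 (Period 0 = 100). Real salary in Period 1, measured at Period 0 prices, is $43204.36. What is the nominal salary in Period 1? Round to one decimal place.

36334.9

Nominal = Real × (Index/100) = 43204.36 × (84.1/100)
        = 43204.36 × 0.841 = 36334.8668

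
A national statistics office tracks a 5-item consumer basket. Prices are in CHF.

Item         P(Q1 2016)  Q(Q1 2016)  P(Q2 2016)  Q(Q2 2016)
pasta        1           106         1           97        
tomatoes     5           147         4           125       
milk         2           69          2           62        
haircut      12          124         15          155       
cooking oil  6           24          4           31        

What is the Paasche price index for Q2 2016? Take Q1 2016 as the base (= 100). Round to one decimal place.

109.6

Paasche price index uses current-period quantities as weights.
ΣP(Q2 2016)·Q(Q2 2016) = 1×97 + 4×125 + 2×62 + 15×155 + 4×31 = 97 + 500 + 124 + 2325 + 124 = 3170
ΣP(Q1 2016)·Q(Q2 2016) = 1×97 + 5×125 + 2×62 + 12×155 + 6×31 = 97 + 625 + 124 + 1860 + 186 = 2892
Index = 3170 / 2892 × 100 = 109.6127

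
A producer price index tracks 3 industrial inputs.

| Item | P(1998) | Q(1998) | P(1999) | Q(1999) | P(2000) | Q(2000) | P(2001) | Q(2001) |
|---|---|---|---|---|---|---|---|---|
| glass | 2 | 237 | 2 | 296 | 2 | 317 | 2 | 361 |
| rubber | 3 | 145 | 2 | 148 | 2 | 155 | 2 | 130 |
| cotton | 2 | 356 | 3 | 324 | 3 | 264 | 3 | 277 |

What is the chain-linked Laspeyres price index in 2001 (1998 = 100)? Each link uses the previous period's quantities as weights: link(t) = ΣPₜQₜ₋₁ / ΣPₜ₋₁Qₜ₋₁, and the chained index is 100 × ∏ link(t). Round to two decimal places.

113.02

Link 1998→1999:
ΣP(1999)Q(1998) = 2×237 + 2×145 + 3×356 = 474 + 290 + 1068 = 1832
ΣP(1998)Q(1998) = 2×237 + 3×145 + 2×356 = 474 + 435 + 712 = 1621
link = 1832/1621 = 1.130167
Link 1999→2000:
ΣP(2000)Q(1999) = 2×296 + 2×148 + 3×324 = 592 + 296 + 972 = 1860
ΣP(1999)Q(1999) = 2×296 + 2×148 + 3×324 = 592 + 296 + 972 = 1860
link = 1860/1860 = 1.000000
Link 2000→2001:
ΣP(2001)Q(2000) = 2×317 + 2×155 + 3×264 = 634 + 310 + 792 = 1736
ΣP(2000)Q(2000) = 2×317 + 2×155 + 3×264 = 634 + 310 + 792 = 1736
link = 1736/1736 = 1.000000
Chained index = 100 × 1.130167 × 1.000000 × 1.000000 = 113.0167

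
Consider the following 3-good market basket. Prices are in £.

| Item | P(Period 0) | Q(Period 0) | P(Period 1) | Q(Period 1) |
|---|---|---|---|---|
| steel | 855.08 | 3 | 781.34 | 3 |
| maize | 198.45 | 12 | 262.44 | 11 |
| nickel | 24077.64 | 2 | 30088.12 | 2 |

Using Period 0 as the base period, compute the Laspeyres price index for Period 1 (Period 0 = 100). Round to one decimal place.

123.7

Laspeyres price index uses base-period quantities as weights.
ΣP(Period 1)·Q(Period 0) = 781.34×3 + 262.44×12 + 30088.12×2 = 2344.02 + 3149.28 + 60176.24 = 65669.54
ΣP(Period 0)·Q(Period 0) = 855.08×3 + 198.45×12 + 24077.64×2 = 2565.24 + 2381.4 + 48155.28 = 53101.92
Index = 65669.54 / 53101.92 × 100 = 123.6670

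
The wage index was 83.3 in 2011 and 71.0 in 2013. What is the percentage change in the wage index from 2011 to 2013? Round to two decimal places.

-14.77%

Change = (71.0 − 83.3) / 83.3 × 100
       = -12.3 / 83.3 × 100 = -14.7659%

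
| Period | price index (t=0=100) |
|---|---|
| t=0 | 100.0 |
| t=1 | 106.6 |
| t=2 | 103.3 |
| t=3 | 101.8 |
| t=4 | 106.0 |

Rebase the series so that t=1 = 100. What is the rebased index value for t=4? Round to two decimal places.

99.44

Rebased(t=4) = 106.0 / 106.6 × 100 = 99.4371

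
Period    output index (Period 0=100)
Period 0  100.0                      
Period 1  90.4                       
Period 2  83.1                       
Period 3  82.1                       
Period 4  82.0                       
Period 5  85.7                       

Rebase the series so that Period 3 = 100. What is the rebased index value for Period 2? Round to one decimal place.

Rebased(Period 2) = 83.1 / 82.1 × 100 = 101.2180

101.2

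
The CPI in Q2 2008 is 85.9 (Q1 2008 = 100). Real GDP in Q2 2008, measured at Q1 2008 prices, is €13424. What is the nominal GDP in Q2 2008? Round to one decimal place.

Nominal = Real × (Index/100) = 13424 × (85.9/100)
        = 13424 × 0.859 = 11531.2160

11531.2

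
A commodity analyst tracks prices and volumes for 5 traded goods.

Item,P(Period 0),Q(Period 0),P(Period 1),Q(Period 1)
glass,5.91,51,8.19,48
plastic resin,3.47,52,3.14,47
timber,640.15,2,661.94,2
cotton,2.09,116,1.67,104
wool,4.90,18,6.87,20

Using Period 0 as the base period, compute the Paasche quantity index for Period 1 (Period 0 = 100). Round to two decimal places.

Paasche quantity index uses current-period prices as weights.
ΣP(Period 1)·Q(Period 1) = 8.19×48 + 3.14×47 + 661.94×2 + 1.67×104 + 6.87×20 = 393.12 + 147.58 + 1323.88 + 173.68 + 137.4 = 2175.66
ΣP(Period 1)·Q(Period 0) = 8.19×51 + 3.14×52 + 661.94×2 + 1.67×116 + 6.87×18 = 417.69 + 163.28 + 1323.88 + 193.72 + 123.66 = 2222.23
Index = 2175.66 / 2222.23 × 100 = 97.9044

97.90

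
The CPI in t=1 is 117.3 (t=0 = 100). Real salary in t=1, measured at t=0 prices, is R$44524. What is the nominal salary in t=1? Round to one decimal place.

Nominal = Real × (Index/100) = 44524 × (117.3/100)
        = 44524 × 1.173 = 52226.6520

52226.7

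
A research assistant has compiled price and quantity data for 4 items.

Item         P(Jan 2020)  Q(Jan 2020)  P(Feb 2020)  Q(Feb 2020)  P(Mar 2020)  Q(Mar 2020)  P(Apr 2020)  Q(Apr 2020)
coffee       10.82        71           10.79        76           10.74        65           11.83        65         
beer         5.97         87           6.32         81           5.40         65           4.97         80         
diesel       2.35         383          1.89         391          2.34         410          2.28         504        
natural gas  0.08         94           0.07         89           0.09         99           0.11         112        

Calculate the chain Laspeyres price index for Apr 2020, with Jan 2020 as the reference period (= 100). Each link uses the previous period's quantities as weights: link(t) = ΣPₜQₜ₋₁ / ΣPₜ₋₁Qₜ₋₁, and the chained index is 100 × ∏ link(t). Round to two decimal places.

Link Jan 2020→Feb 2020:
ΣP(Feb 2020)Q(Jan 2020) = 10.79×71 + 6.32×87 + 1.89×383 + 0.07×94 = 766.09 + 549.84 + 723.87 + 6.58 = 2046.38
ΣP(Jan 2020)Q(Jan 2020) = 10.82×71 + 5.97×87 + 2.35×383 + 0.08×94 = 768.22 + 519.39 + 900.05 + 7.52 = 2195.18
link = 2046.38/2195.18 = 0.932215
Link Feb 2020→Mar 2020:
ΣP(Mar 2020)Q(Feb 2020) = 10.74×76 + 5.40×81 + 2.34×391 + 0.09×89 = 816.24 + 437.4 + 914.94 + 8.01 = 2176.59
ΣP(Feb 2020)Q(Feb 2020) = 10.79×76 + 6.32×81 + 1.89×391 + 0.07×89 = 820.04 + 511.92 + 738.99 + 6.23 = 2077.18
link = 2176.59/2077.18 = 1.047858
Link Mar 2020→Apr 2020:
ΣP(Apr 2020)Q(Mar 2020) = 11.83×65 + 4.97×65 + 2.28×410 + 0.11×99 = 768.95 + 323.05 + 934.8 + 10.89 = 2037.69
ΣP(Mar 2020)Q(Mar 2020) = 10.74×65 + 5.40×65 + 2.34×410 + 0.09×99 = 698.1 + 351 + 959.4 + 8.91 = 2017.41
link = 2037.69/2017.41 = 1.010052
Chained index = 100 × 0.932215 × 1.047858 × 1.010052 = 98.6649

98.66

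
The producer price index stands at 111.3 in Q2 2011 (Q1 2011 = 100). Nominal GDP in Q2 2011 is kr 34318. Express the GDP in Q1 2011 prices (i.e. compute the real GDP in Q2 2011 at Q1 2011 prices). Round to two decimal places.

Real = Nominal ÷ (Index/100) = 34318 ÷ (111.3/100)
     = 34318 ÷ 1.113 = 30833.7826

30833.78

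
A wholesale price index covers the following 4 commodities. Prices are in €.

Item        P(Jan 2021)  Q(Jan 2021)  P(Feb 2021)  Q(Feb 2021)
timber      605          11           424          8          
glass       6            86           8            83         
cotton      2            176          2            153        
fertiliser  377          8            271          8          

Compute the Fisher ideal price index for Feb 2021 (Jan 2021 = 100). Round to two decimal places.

Laspeyres component (base-period weights):
ΣP(Feb 2021)Q(Jan 2021) = 424×11 + 8×86 + 2×176 + 271×8 = 4664 + 688 + 352 + 2168 = 7872
ΣP(Jan 2021)Q(Jan 2021) = 605×11 + 6×86 + 2×176 + 377×8 = 6655 + 516 + 352 + 3016 = 10539
L = 7872 / 10539 × 100 = 74.6940
Paasche component (current-period weights):
ΣP(Feb 2021)Q(Feb 2021) = 424×8 + 8×83 + 2×153 + 271×8 = 3392 + 664 + 306 + 2168 = 6530
ΣP(Jan 2021)Q(Feb 2021) = 605×8 + 6×83 + 2×153 + 377×8 = 4840 + 498 + 306 + 3016 = 8660
P = 6530 / 8660 × 100 = 75.4042
Fisher = √(L × P) = √(74.6940 × 75.4042) = 75.0482

75.05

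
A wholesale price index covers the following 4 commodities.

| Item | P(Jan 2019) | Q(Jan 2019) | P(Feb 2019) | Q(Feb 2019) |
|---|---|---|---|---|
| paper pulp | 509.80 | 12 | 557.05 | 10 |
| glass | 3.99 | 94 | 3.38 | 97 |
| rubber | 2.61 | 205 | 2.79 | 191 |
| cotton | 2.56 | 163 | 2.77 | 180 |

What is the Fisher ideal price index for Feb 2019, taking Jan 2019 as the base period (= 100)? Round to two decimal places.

107.67

Laspeyres component (base-period weights):
ΣP(Feb 2019)Q(Jan 2019) = 557.05×12 + 3.38×94 + 2.79×205 + 2.77×163 = 6684.6 + 317.72 + 571.95 + 451.51 = 8025.78
ΣP(Jan 2019)Q(Jan 2019) = 509.80×12 + 3.99×94 + 2.61×205 + 2.56×163 = 6117.6 + 375.06 + 535.05 + 417.28 = 7444.99
L = 8025.78 / 7444.99 × 100 = 107.8011
Paasche component (current-period weights):
ΣP(Feb 2019)Q(Feb 2019) = 557.05×10 + 3.38×97 + 2.79×191 + 2.77×180 = 5570.5 + 327.86 + 532.89 + 498.6 = 6929.85
ΣP(Jan 2019)Q(Feb 2019) = 509.80×10 + 3.99×97 + 2.61×191 + 2.56×180 = 5098 + 387.03 + 498.51 + 460.8 = 6444.34
P = 6929.85 / 6444.34 × 100 = 107.5339
Fisher = √(L × P) = √(107.8011 × 107.5339) = 107.6674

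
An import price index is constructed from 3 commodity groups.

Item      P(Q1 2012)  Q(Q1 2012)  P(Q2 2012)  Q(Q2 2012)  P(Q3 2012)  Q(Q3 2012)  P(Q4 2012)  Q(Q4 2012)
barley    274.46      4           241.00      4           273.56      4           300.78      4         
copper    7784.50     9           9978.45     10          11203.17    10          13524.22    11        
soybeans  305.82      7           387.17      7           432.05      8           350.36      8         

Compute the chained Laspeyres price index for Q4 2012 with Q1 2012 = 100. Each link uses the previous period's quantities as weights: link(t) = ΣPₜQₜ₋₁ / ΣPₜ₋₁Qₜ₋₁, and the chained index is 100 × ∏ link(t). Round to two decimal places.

171.01

Link Q1 2012→Q2 2012:
ΣP(Q2 2012)Q(Q1 2012) = 241.00×4 + 9978.45×9 + 387.17×7 = 964 + 89806.05 + 2710.19 = 93480.24
ΣP(Q1 2012)Q(Q1 2012) = 274.46×4 + 7784.50×9 + 305.82×7 = 1097.84 + 70060.5 + 2140.74 = 73299.08
link = 93480.24/73299.08 = 1.275326
Link Q2 2012→Q3 2012:
ΣP(Q3 2012)Q(Q2 2012) = 273.56×4 + 11203.17×10 + 432.05×7 = 1094.24 + 112031.7 + 3024.35 = 116150.29
ΣP(Q2 2012)Q(Q2 2012) = 241.00×4 + 9978.45×10 + 387.17×7 = 964 + 99784.5 + 2710.19 = 103458.69
link = 116150.29/103458.69 = 1.122673
Link Q3 2012→Q4 2012:
ΣP(Q4 2012)Q(Q3 2012) = 300.78×4 + 13524.22×10 + 350.36×8 = 1203.12 + 135242.2 + 2802.88 = 139248.2
ΣP(Q3 2012)Q(Q3 2012) = 273.56×4 + 11203.17×10 + 432.05×8 = 1094.24 + 112031.7 + 3456.4 = 116582.34
link = 139248.2/116582.34 = 1.194419
Chained index = 100 × 1.275326 × 1.122673 × 1.194419 = 171.0139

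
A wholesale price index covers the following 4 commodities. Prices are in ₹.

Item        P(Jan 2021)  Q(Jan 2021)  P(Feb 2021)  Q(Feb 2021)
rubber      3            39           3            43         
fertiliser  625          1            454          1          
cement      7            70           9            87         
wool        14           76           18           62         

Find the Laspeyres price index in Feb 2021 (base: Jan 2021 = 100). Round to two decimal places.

Laspeyres price index uses base-period quantities as weights.
ΣP(Feb 2021)·Q(Jan 2021) = 3×39 + 454×1 + 9×70 + 18×76 = 117 + 454 + 630 + 1368 = 2569
ΣP(Jan 2021)·Q(Jan 2021) = 3×39 + 625×1 + 7×70 + 14×76 = 117 + 625 + 490 + 1064 = 2296
Index = 2569 / 2296 × 100 = 111.8902

111.89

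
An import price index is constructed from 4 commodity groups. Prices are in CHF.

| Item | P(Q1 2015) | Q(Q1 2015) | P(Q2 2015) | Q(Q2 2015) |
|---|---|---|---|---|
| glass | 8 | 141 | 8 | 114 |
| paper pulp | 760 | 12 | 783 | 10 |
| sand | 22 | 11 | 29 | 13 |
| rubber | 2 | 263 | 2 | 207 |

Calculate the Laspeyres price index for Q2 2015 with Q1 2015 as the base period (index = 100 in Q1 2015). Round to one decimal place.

Laspeyres price index uses base-period quantities as weights.
ΣP(Q2 2015)·Q(Q1 2015) = 8×141 + 783×12 + 29×11 + 2×263 = 1128 + 9396 + 319 + 526 = 11369
ΣP(Q1 2015)·Q(Q1 2015) = 8×141 + 760×12 + 22×11 + 2×263 = 1128 + 9120 + 242 + 526 = 11016
Index = 11369 / 11016 × 100 = 103.2044

103.2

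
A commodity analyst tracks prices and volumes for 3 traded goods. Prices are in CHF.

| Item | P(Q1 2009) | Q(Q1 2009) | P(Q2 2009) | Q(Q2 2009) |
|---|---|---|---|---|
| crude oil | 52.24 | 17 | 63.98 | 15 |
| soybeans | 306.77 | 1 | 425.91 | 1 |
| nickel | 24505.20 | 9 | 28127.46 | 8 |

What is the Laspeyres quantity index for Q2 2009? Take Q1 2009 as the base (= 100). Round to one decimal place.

88.9

Laspeyres quantity index uses base-period prices as weights.
ΣP(Q1 2009)·Q(Q2 2009) = 52.24×15 + 306.77×1 + 24505.20×8 = 783.6 + 306.77 + 196041.6 = 197131.97
ΣP(Q1 2009)·Q(Q1 2009) = 52.24×17 + 306.77×1 + 24505.20×9 = 888.08 + 306.77 + 220546.8 = 221741.65
Index = 197131.97 / 221741.65 × 100 = 88.9016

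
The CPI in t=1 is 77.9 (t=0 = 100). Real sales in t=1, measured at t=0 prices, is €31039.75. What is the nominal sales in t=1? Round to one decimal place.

24180.0

Nominal = Real × (Index/100) = 31039.75 × (77.9/100)
        = 31039.75 × 0.779 = 24179.9653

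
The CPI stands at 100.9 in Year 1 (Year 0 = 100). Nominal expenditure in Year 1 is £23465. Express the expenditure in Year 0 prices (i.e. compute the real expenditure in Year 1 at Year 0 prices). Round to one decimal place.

23255.7

Real = Nominal ÷ (Index/100) = 23465 ÷ (100.9/100)
     = 23465 ÷ 1.009 = 23255.6987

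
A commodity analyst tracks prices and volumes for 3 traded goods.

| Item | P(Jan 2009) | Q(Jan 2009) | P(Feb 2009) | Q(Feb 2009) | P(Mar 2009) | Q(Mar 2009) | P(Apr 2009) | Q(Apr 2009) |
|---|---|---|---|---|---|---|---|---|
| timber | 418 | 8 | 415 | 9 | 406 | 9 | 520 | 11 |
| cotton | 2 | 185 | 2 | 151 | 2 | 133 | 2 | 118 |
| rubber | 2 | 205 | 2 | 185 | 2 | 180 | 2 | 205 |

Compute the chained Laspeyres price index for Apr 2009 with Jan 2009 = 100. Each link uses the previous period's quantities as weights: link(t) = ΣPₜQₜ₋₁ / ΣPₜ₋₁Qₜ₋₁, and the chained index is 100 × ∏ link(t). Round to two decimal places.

Link Jan 2009→Feb 2009:
ΣP(Feb 2009)Q(Jan 2009) = 415×8 + 2×185 + 2×205 = 3320 + 370 + 410 = 4100
ΣP(Jan 2009)Q(Jan 2009) = 418×8 + 2×185 + 2×205 = 3344 + 370 + 410 = 4124
link = 4100/4124 = 0.994180
Link Feb 2009→Mar 2009:
ΣP(Mar 2009)Q(Feb 2009) = 406×9 + 2×151 + 2×185 = 3654 + 302 + 370 = 4326
ΣP(Feb 2009)Q(Feb 2009) = 415×9 + 2×151 + 2×185 = 3735 + 302 + 370 = 4407
link = 4326/4407 = 0.981620
Link Mar 2009→Apr 2009:
ΣP(Apr 2009)Q(Mar 2009) = 520×9 + 2×133 + 2×180 = 4680 + 266 + 360 = 5306
ΣP(Mar 2009)Q(Mar 2009) = 406×9 + 2×133 + 2×180 = 3654 + 266 + 360 = 4280
link = 5306/4280 = 1.239720
Chained index = 100 × 0.994180 × 0.981620 × 1.239720 = 120.9852

120.99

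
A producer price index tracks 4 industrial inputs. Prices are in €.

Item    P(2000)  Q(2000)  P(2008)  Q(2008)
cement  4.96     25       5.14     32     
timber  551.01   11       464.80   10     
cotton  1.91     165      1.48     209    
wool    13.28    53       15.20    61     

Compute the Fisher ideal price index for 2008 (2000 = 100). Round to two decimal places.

Laspeyres component (base-period weights):
ΣP(2008)Q(2000) = 5.14×25 + 464.80×11 + 1.48×165 + 15.20×53 = 128.5 + 5112.8 + 244.2 + 805.6 = 6291.1
ΣP(2000)Q(2000) = 4.96×25 + 551.01×11 + 1.91×165 + 13.28×53 = 124 + 6061.11 + 315.15 + 703.84 = 7204.1
L = 6291.1 / 7204.1 × 100 = 87.3267
Paasche component (current-period weights):
ΣP(2008)Q(2008) = 5.14×32 + 464.80×10 + 1.48×209 + 15.20×61 = 164.48 + 4648 + 309.32 + 927.2 = 6049
ΣP(2000)Q(2008) = 4.96×32 + 551.01×10 + 1.91×209 + 13.28×61 = 158.72 + 5510.1 + 399.19 + 810.08 = 6878.09
P = 6049 / 6878.09 × 100 = 87.9459
Fisher = √(L × P) = √(87.3267 × 87.9459) = 87.6357

87.64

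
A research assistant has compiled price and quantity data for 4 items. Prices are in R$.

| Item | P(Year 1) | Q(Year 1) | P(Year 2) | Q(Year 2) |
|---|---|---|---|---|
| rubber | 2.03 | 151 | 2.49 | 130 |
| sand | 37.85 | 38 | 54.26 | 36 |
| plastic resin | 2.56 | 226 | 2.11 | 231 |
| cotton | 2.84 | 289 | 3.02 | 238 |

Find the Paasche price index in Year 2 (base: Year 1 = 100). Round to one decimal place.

120.4

Paasche price index uses current-period quantities as weights.
ΣP(Year 2)·Q(Year 2) = 2.49×130 + 54.26×36 + 2.11×231 + 3.02×238 = 323.7 + 1953.36 + 487.41 + 718.76 = 3483.23
ΣP(Year 1)·Q(Year 2) = 2.03×130 + 37.85×36 + 2.56×231 + 2.84×238 = 263.9 + 1362.6 + 591.36 + 675.92 = 2893.78
Index = 3483.23 / 2893.78 × 100 = 120.3696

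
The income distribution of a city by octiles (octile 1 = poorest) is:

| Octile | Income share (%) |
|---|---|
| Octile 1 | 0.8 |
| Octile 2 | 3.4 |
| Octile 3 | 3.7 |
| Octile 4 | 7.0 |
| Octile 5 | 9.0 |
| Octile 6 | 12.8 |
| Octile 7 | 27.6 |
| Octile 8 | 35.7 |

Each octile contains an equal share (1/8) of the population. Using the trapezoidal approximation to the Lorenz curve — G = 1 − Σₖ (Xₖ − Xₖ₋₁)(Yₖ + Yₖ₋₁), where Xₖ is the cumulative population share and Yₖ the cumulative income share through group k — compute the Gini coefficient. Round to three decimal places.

Cumulative income shares Yₖ: 0.0080, 0.0420, 0.0790, 0.1490, 0.2390, 0.3670, 0.6430, 1.0000
Σ (Xₖ−Xₖ₋₁)(Yₖ+Yₖ₋₁) = (1/8)(0.0080+0.0000) + (1/8)(0.0420+0.0080) + (1/8)(0.0790+0.0420) + (1/8)(0.1490+0.0790) + (1/8)(0.2390+0.1490) + (1/8)(0.3670+0.2390) + (1/8)(0.6430+0.3670) + (1/8)(1.0000+0.6430)
  = 0.0010 + 0.0063 + 0.0151 + 0.0285 + 0.0485 + 0.0757 + 0.1263 + 0.2054 = 0.5068
G = 1 − 0.5068 = 0.4932

0.493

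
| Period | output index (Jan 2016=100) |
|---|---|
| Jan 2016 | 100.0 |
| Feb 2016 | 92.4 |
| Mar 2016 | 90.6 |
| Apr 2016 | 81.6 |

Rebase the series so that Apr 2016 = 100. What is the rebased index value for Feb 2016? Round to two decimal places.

Rebased(Feb 2016) = 92.4 / 81.6 × 100 = 113.2353

113.24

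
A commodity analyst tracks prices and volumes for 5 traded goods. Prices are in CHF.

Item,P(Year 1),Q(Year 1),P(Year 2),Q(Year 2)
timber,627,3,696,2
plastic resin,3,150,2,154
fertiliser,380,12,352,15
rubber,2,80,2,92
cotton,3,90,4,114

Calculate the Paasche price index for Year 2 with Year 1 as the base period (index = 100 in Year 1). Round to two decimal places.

Paasche price index uses current-period quantities as weights.
ΣP(Year 2)·Q(Year 2) = 696×2 + 2×154 + 352×15 + 2×92 + 4×114 = 1392 + 308 + 5280 + 184 + 456 = 7620
ΣP(Year 1)·Q(Year 2) = 627×2 + 3×154 + 380×15 + 2×92 + 3×114 = 1254 + 462 + 5700 + 184 + 342 = 7942
Index = 7620 / 7942 × 100 = 95.9456

95.95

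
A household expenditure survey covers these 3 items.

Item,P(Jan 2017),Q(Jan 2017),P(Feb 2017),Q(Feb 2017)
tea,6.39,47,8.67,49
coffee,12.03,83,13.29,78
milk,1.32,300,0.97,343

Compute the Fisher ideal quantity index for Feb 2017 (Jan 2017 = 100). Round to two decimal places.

Laspeyres component (base-period weights):
ΣP(Jan 2017)Q(Feb 2017) = 6.39×49 + 12.03×78 + 1.32×343 = 313.11 + 938.34 + 452.76 = 1704.21
ΣP(Jan 2017)Q(Jan 2017) = 6.39×47 + 12.03×83 + 1.32×300 = 300.33 + 998.49 + 396 = 1694.82
L = 1704.21 / 1694.82 × 100 = 100.5540
Paasche component (current-period weights):
ΣP(Feb 2017)Q(Feb 2017) = 8.67×49 + 13.29×78 + 0.97×343 = 424.83 + 1036.62 + 332.71 = 1794.16
ΣP(Feb 2017)Q(Jan 2017) = 8.67×47 + 13.29×83 + 0.97×300 = 407.49 + 1103.07 + 291 = 1801.56
P = 1794.16 / 1801.56 × 100 = 99.5892
Fisher = √(L × P) = √(100.5540 × 99.5892) = 100.0705

100.07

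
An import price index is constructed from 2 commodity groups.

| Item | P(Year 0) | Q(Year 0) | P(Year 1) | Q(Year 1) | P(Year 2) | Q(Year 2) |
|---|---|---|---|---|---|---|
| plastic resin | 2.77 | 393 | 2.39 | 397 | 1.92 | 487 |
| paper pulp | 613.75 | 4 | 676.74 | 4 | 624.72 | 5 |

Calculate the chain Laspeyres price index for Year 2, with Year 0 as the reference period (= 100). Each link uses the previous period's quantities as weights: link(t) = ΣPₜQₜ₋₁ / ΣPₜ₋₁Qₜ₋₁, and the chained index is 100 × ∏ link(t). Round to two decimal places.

91.79

Link Year 0→Year 1:
ΣP(Year 1)Q(Year 0) = 2.39×393 + 676.74×4 = 939.27 + 2706.96 = 3646.23
ΣP(Year 0)Q(Year 0) = 2.77×393 + 613.75×4 = 1088.61 + 2455 = 3543.61
link = 3646.23/3543.61 = 1.028959
Link Year 1→Year 2:
ΣP(Year 2)Q(Year 1) = 1.92×397 + 624.72×4 = 762.24 + 2498.88 = 3261.12
ΣP(Year 1)Q(Year 1) = 2.39×397 + 676.74×4 = 948.83 + 2706.96 = 3655.79
link = 3261.12/3655.79 = 0.892042
Chained index = 100 × 1.028959 × 0.892042 = 91.7875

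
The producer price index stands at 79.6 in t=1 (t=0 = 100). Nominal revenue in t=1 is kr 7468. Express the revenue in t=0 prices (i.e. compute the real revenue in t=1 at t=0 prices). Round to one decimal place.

Real = Nominal ÷ (Index/100) = 7468 ÷ (79.6/100)
     = 7468 ÷ 0.796 = 9381.9095

9381.9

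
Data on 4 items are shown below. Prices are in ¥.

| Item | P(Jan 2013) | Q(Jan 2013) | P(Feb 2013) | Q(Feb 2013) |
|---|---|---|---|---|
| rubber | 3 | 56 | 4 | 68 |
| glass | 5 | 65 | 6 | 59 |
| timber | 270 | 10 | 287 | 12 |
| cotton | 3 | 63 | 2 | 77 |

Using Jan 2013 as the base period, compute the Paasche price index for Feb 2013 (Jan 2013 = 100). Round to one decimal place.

Paasche price index uses current-period quantities as weights.
ΣP(Feb 2013)·Q(Feb 2013) = 4×68 + 6×59 + 287×12 + 2×77 = 272 + 354 + 3444 + 154 = 4224
ΣP(Jan 2013)·Q(Feb 2013) = 3×68 + 5×59 + 270×12 + 3×77 = 204 + 295 + 3240 + 231 = 3970
Index = 4224 / 3970 × 100 = 106.3980

106.4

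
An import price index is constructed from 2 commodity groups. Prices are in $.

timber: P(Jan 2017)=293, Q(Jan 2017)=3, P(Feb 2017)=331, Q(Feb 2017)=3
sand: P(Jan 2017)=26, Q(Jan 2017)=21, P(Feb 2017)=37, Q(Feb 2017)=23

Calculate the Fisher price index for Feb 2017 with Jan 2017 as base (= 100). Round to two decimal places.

Laspeyres component (base-period weights):
ΣP(Feb 2017)Q(Jan 2017) = 331×3 + 37×21 = 993 + 777 = 1770
ΣP(Jan 2017)Q(Jan 2017) = 293×3 + 26×21 = 879 + 546 = 1425
L = 1770 / 1425 × 100 = 124.2105
Paasche component (current-period weights):
ΣP(Feb 2017)Q(Feb 2017) = 331×3 + 37×23 = 993 + 851 = 1844
ΣP(Jan 2017)Q(Feb 2017) = 293×3 + 26×23 = 879 + 598 = 1477
P = 1844 / 1477 × 100 = 124.8477
Fisher = √(L × P) = √(124.2105 × 124.8477) = 124.5287

124.53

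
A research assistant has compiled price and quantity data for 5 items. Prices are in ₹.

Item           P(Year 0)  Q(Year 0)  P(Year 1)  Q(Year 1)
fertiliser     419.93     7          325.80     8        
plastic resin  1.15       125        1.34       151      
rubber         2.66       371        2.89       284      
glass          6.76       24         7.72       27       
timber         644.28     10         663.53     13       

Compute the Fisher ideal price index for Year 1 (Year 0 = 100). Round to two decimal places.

96.94

Laspeyres component (base-period weights):
ΣP(Year 1)Q(Year 0) = 325.80×7 + 1.34×125 + 2.89×371 + 7.72×24 + 663.53×10 = 2280.6 + 167.5 + 1072.19 + 185.28 + 6635.3 = 10340.87
ΣP(Year 0)Q(Year 0) = 419.93×7 + 1.15×125 + 2.66×371 + 6.76×24 + 644.28×10 = 2939.51 + 143.75 + 986.86 + 162.24 + 6442.8 = 10675.16
L = 10340.87 / 10675.16 × 100 = 96.8685
Paasche component (current-period weights):
ΣP(Year 1)Q(Year 1) = 325.80×8 + 1.34×151 + 2.89×284 + 7.72×27 + 663.53×13 = 2606.4 + 202.34 + 820.76 + 208.44 + 8625.89 = 12463.83
ΣP(Year 0)Q(Year 1) = 419.93×8 + 1.15×151 + 2.66×284 + 6.76×27 + 644.28×13 = 3359.44 + 173.65 + 755.44 + 182.52 + 8375.64 = 12846.69
P = 12463.83 / 12846.69 × 100 = 97.0198
Fisher = √(L × P) = √(96.8685 × 97.0198) = 96.9441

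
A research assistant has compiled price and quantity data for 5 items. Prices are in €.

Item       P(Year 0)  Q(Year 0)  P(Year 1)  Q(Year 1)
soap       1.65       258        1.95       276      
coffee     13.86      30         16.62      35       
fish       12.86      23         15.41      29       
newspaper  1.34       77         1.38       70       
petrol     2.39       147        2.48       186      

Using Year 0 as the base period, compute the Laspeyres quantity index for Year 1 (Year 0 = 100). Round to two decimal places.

Laspeyres quantity index uses base-period prices as weights.
ΣP(Year 0)·Q(Year 1) = 1.65×276 + 13.86×35 + 12.86×29 + 1.34×70 + 2.39×186 = 455.4 + 485.1 + 372.94 + 93.8 + 444.54 = 1851.78
ΣP(Year 0)·Q(Year 0) = 1.65×258 + 13.86×30 + 12.86×23 + 1.34×77 + 2.39×147 = 425.7 + 415.8 + 295.78 + 103.18 + 351.33 = 1591.79
Index = 1851.78 / 1591.79 × 100 = 116.3332

116.33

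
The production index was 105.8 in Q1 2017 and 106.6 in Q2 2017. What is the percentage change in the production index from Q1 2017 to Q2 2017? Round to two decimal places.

0.76%

Change = (106.6 − 105.8) / 105.8 × 100
       = 0.8 / 105.8 × 100 = 0.7561%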